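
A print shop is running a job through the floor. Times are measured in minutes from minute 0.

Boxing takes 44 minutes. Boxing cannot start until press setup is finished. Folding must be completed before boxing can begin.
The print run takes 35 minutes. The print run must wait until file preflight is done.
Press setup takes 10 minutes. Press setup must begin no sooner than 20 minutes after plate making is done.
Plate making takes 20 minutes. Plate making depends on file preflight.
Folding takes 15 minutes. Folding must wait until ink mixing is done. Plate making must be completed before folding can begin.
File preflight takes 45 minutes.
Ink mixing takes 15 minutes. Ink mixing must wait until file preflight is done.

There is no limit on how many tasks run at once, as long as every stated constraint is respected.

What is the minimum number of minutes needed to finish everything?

139

Nothing blocks file preflight, so it runs from minute 0 to minute 45.
The print run waits on file preflight (finishes minute 45), so it starts at minute 45 and finishes at 45 + 35 = minute 80.
Ink mixing waits on file preflight (finishes minute 45), so it starts at minute 45 and finishes at 45 + 15 = minute 60.
After file preflight (finishes minute 45), plate making can start at minute 45 and finishes at minute 65.
Folding has to wait for ink mixing (finishes minute 60); plate making (finishes minute 65). The latest of these is minute 65, so folding runs minute 65 to 65 + 15 = minute 80.
After plate making (finishes minute 65, plus 20-minute gap → minute 85), press setup can start at minute 85 and finishes at minute 95.
For boxing: press setup (finishes minute 95); folding (finishes minute 80). Taking the maximum gives a start of minute 95, and it finishes at 95 + 44 = minute 139.
All tasks are finished once the last one completes. Finish times: File preflight at 45, Plate making at 65, Ink mixing at 60, Press setup at 95, The print run at 80, Folding at 80, Boxing at 139. The latest is minute 139.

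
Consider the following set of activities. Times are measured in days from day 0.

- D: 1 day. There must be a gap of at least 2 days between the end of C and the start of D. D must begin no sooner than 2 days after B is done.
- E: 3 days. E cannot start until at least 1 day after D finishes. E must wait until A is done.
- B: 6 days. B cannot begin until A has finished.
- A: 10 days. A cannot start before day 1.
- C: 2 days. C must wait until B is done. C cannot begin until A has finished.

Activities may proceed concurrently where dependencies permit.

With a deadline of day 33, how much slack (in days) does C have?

7

After its own release at day 1, A can start at day 1 and finishes at day 11.
B waits on A (finishes day 11), so it starts at day 11 and finishes at 11 + 6 = day 17.
C has to wait for B (finishes day 17); A (finishes day 11). The latest of these is day 17, so C runs day 17 to 17 + 2 = day 19.

Working backward from the deadline:
E must finish by day 33; it takes 3 days, so it must start by 33 − 3 = day 30.
D feeds into E (must start by day 30, minus 1-day gap → day 29); so D must finish by day 29 and therefore start by day 28.
C feeds into D (must start by day 28, minus 2-day gap → day 26); so C must finish by day 26 and therefore start by day 24.
So C can start as early as day 17 and as late as day 24, giving 24 − 17 = 7 days of slack.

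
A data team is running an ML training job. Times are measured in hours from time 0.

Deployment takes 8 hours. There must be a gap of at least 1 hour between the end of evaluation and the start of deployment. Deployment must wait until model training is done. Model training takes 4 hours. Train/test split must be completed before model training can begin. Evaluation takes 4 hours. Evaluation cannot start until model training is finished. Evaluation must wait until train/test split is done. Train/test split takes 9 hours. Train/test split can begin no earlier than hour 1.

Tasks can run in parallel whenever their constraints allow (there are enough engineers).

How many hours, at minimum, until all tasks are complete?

After its own release at hour 1, train/test split can start at hour 1 and finishes at hour 10.
Model training waits on train/test split (finishes hour 10), so it starts at hour 10 and finishes at 10 + 4 = hour 14.
Evaluation needs all of model training (finishes hour 14); train/test split (finishes hour 10). That puts its earliest start at hour 14; it finishes at 14 + 4 = hour 18.
Deployment has to wait for evaluation (finishes hour 18, plus 1-hour gap → hour 19); model training (finishes hour 14). The latest of these is hour 19, so deployment runs hour 19 to 19 + 8 = hour 27.
All tasks are finished once the last one completes. Finish times: Train/test split at 10, Model training at 14, Evaluation at 18, Deployment at 27. The latest is hour 27.

27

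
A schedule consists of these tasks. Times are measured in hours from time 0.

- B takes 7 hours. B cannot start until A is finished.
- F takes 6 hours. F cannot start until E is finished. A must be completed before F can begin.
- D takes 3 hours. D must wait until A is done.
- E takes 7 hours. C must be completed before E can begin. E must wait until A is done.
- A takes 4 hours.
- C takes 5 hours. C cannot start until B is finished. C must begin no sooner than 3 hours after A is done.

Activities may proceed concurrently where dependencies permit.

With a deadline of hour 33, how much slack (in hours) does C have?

4

A has no prerequisites, so it starts at hour 0 and finishes at hour 4.
B cannot begin until A (finishes hour 4). It runs from hour 4 to 4 + 7 = hour 11.
C cannot start until B (finishes hour 11); A (finishes hour 4, plus 3-hour gap → hour 7). The controlling bound is hour 11, so C finishes at 11 + 5 = hour 16.

Working backward from the deadline:
Nothing follows F; the deadline of hour 33 is its only limit. It must start by 33 − 6 = hour 27.
E feeds into F (must start by hour 27); so E must finish by hour 27 and therefore start by hour 20.
C feeds into E (must start by hour 20); so C must finish by hour 20 and therefore start by hour 15.
So C can start as early as hour 11 and as late as hour 15, giving 15 − 11 = 4 hours of slack.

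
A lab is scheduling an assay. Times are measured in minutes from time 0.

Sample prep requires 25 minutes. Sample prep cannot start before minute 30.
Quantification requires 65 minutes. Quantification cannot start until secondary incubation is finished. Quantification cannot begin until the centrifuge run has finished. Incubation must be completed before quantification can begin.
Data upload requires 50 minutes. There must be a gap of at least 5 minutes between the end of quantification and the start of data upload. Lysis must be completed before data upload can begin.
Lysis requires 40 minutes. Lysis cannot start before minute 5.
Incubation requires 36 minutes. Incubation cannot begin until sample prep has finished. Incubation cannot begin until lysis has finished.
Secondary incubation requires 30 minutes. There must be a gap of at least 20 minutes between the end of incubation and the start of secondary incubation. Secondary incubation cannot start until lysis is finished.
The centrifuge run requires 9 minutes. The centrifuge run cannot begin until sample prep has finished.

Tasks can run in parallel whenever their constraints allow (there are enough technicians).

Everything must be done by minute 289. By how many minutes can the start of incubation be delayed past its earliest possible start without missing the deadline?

28

Lysis cannot begin until its own release at minute 5. It runs from minute 5 to 5 + 40 = minute 45.
Sample prep cannot begin until its own release at minute 30. It runs from minute 30 to 30 + 25 = minute 55.
Incubation needs all of sample prep (finishes minute 55); lysis (finishes minute 45). That puts its earliest start at minute 55; it finishes at 55 + 36 = minute 91.

Working backward from the deadline:
Data upload has no dependents, so it just needs to finish by minute 289. Starting by 289 − 50 = minute 239 achieves that.
Quantification must finish before data upload (must start by minute 239, minus 5-minute gap → minute 234). With a 65-minute duration, quantification must start by 234 − 65 = minute 169.
Secondary incubation must finish before quantification (must start by minute 169). With a 30-minute duration, secondary incubation must start by 169 − 30 = minute 139.
Incubation must finish in time for secondary incubation (must start by minute 139, minus 20-minute gap → minute 119); quantification (must start by minute 169). The tightest is minute 119, so incubation must start by 119 − 36 = minute 83.
So incubation can start as early as minute 55 and as late as minute 83, giving 83 − 55 = 28 minutes of slack.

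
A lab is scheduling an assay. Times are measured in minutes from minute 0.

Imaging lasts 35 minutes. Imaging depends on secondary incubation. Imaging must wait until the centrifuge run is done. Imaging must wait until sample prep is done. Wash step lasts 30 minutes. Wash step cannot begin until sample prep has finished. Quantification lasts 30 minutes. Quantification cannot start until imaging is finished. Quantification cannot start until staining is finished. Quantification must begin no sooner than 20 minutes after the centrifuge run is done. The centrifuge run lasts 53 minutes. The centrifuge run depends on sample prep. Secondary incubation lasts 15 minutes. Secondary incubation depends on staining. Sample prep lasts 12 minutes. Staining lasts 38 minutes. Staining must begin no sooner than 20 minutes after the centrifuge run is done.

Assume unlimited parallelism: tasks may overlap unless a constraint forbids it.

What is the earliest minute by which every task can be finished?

Sample prep can start immediately at minute 0; it finishes at minute 12.
Wash step waits on sample prep (finishes minute 12), so it starts at minute 12 and finishes at 12 + 30 = minute 42.
The centrifuge run cannot begin until sample prep (finishes minute 12). It runs from minute 12 to 12 + 53 = minute 65.
Staining waits on the centrifuge run (finishes minute 65, plus 20-minute gap → minute 85), so it starts at minute 85 and finishes at 85 + 38 = minute 123.
Secondary incubation waits on staining (finishes minute 123), so it starts at minute 123 and finishes at 123 + 15 = minute 138.
For imaging: secondary incubation (finishes minute 138); the centrifuge run (finishes minute 65); sample prep (finishes minute 12). Taking the maximum gives a start of minute 138, and it finishes at 138 + 35 = minute 173.
Quantification cannot start until imaging (finishes minute 173); staining (finishes minute 123); the centrifuge run (finishes minute 65, plus 20-minute gap → minute 85). The controlling bound is minute 173, so quantification finishes at 173 + 30 = minute 203.
All tasks are finished once the last one completes. Finish times: Sample prep at 12, The centrifuge run at 65, Wash step at 42, Staining at 123, Secondary incubation at 138, Imaging at 173, Quantification at 203. The latest is minute 203.

203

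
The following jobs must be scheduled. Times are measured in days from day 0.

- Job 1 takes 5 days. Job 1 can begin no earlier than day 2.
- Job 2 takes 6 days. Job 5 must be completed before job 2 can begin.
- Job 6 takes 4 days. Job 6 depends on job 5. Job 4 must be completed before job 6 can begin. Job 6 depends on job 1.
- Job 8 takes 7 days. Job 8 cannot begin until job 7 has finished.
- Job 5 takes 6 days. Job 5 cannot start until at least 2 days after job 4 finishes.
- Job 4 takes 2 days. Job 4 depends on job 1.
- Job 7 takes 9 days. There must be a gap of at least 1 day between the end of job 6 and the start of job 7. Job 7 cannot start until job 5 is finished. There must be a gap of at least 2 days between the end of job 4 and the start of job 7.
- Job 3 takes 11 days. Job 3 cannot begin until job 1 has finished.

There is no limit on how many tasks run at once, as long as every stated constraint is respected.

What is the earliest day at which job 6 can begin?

17

Job 1 cannot begin until its own release at day 2. It runs from day 2 to 2 + 5 = day 7.
After job 1 (finishes day 7), job 4 can start at day 7 and finishes at day 9.
Job 5 waits on job 4 (finishes day 9, plus 2-day gap → day 11), so it starts at day 11 and finishes at 11 + 6 = day 17.
Job 6 waits on job 5 (finishes day 17); job 4 (finishes day 9); job 1 (finishes day 7). The latest of these is day 17, which is the earliest job 6 can start.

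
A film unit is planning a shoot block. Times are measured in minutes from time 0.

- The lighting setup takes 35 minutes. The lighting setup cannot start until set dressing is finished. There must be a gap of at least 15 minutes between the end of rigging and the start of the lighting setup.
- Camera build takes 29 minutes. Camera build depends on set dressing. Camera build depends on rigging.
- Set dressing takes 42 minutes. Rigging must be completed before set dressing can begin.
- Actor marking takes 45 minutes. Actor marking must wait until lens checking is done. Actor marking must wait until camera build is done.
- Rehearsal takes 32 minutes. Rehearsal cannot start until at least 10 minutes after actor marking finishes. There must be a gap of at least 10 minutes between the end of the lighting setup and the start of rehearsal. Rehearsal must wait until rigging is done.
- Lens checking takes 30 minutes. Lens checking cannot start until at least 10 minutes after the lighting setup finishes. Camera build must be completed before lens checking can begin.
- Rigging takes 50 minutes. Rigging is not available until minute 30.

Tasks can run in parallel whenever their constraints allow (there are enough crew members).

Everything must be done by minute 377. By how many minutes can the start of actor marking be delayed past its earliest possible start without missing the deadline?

Rigging waits on its own release at minute 30, so it starts at minute 30 and finishes at 30 + 50 = minute 80.
Set dressing cannot begin until rigging (finishes minute 80). It runs from minute 80 to 80 + 42 = minute 122.
For camera build: set dressing (finishes minute 122); rigging (finishes minute 80). Taking the maximum gives a start of minute 122, and it finishes at 122 + 29 = minute 151.
The lighting setup cannot start until set dressing (finishes minute 122); rigging (finishes minute 80, plus 15-minute gap → minute 95). The controlling bound is minute 122, so the lighting setup finishes at 122 + 35 = minute 157.
Lens checking needs all of the lighting setup (finishes minute 157, plus 10-minute gap → minute 167); camera build (finishes minute 151). That puts its earliest start at minute 167; it finishes at 167 + 30 = minute 197.
Actor marking needs all of lens checking (finishes minute 197); camera build (finishes minute 151). That puts its earliest start at minute 197; it finishes at 197 + 45 = minute 242.

Working backward from the deadline:
Rehearsal has no dependents, so it just needs to finish by minute 377. Starting by 377 − 32 = minute 345 achieves that.
Actor marking must finish before rehearsal (must start by minute 345, minus 10-minute gap → minute 335). With a 45-minute duration, actor marking must start by 335 − 45 = minute 290.
So actor marking can start as early as minute 197 and as late as minute 290, giving 290 − 197 = 93 minutes of slack.

93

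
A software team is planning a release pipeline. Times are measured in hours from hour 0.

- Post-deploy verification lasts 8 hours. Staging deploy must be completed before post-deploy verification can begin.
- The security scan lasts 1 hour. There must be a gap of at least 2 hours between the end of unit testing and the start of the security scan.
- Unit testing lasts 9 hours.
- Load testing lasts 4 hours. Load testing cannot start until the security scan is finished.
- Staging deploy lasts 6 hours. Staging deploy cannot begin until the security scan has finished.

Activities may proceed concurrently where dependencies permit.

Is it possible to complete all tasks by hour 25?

No

Nothing blocks unit testing, so it runs from hour 0 to hour 9.
After unit testing (finishes hour 9, plus 2-hour gap → hour 11), the security scan can start at hour 11 and finishes at hour 12.
Load testing cannot begin until the security scan (finishes hour 12). It runs from hour 12 to 12 + 4 = hour 16.
Staging deploy cannot begin until the security scan (finishes hour 12). It runs from hour 12 to 12 + 6 = hour 18.
After staging deploy (finishes hour 18), post-deploy verification can start at hour 18 and finishes at hour 26.
The earliest everything can be done is hour 26, which is after the deadline of 25, so it is not possible.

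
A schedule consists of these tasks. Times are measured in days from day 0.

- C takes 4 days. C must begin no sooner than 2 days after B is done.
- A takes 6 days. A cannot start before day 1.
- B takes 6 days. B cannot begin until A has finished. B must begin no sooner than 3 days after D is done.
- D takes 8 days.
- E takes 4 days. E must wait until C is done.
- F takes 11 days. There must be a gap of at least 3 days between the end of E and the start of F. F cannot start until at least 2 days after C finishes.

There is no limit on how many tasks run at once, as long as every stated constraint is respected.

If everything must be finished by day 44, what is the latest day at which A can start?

F has no dependents, so it just needs to finish by day 44. Starting by 44 − 11 = day 33 achieves that.
Since F (must start by day 33, minus 3-day gap → day 30) depends on it, E must finish by day 30. Backing off its 4-day duration gives a latest start of day 26.
C feeds E (must start by day 26); F (must start by day 33, minus 2-day gap → day 31). Taking the minimum, C must finish by day 26 and start by 26 − 4 = day 22.
B feeds into C (must start by day 22, minus 2-day gap → day 20); so B must finish by day 20 and therefore start by day 14.
Since B (must start by day 14) depends on it, A must finish by day 14. Backing off its 6-day duration gives a latest start of day 8.

8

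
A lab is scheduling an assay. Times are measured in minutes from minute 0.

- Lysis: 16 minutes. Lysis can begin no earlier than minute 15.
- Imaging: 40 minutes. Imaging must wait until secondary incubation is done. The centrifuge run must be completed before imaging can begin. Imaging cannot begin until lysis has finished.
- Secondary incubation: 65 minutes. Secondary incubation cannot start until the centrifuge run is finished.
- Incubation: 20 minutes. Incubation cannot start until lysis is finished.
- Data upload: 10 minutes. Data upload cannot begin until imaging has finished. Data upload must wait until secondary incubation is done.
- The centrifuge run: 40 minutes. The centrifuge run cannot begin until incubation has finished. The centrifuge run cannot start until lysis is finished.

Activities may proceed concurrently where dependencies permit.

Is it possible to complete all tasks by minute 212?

Lysis waits on its own release at minute 15, so it starts at minute 15 and finishes at 15 + 16 = minute 31.
After lysis (finishes minute 31), incubation can start at minute 31 and finishes at minute 51.
The centrifuge run has to wait for incubation (finishes minute 51); lysis (finishes minute 31). The latest of these is minute 51, so the centrifuge run runs minute 51 to 51 + 40 = minute 91.
After the centrifuge run (finishes minute 91), secondary incubation can start at minute 91 and finishes at minute 156.
For imaging: secondary incubation (finishes minute 156); the centrifuge run (finishes minute 91); lysis (finishes minute 31). Taking the maximum gives a start of minute 156, and it finishes at 156 + 40 = minute 196.
For data upload: imaging (finishes minute 196); secondary incubation (finishes minute 156). Taking the maximum gives a start of minute 196, and it finishes at 196 + 10 = minute 206.
Every task is finished by minute 206, which is no later than the deadline of 212, so the schedule is feasible.

Yes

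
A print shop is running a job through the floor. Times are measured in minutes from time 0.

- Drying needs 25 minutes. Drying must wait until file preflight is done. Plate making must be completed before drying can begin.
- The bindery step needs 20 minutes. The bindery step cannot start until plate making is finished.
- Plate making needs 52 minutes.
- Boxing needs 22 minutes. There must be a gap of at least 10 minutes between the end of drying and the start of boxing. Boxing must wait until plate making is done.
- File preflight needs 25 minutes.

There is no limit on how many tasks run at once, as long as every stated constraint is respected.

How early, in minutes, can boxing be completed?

109

Nothing blocks plate making, so it runs from minute 0 to minute 52.
Nothing blocks file preflight, so it runs from minute 0 to minute 25.
Drying needs all of file preflight (finishes minute 25); plate making (finishes minute 52). That puts its earliest start at minute 52; it finishes at 52 + 25 = minute 77.
Boxing cannot start until drying (finishes minute 77, plus 10-minute gap → minute 87); plate making (finishes minute 52). The controlling bound is minute 87, so boxing finishes at 87 + 22 = minute 109.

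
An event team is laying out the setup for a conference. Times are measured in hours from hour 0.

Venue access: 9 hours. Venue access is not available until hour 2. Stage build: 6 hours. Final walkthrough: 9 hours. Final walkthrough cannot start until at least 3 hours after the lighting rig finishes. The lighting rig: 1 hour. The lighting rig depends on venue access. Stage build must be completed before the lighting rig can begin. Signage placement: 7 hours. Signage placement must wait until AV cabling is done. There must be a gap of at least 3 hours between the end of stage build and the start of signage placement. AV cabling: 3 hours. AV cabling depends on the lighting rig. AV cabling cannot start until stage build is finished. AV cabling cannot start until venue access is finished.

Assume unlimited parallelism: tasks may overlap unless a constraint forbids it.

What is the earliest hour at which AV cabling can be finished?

15

Nothing blocks stage build, so it runs from hour 0 to hour 6.
After its own release at hour 2, venue access can start at hour 2 and finishes at hour 11.
The lighting rig needs all of venue access (finishes hour 11); stage build (finishes hour 6). That puts its earliest start at hour 11; it finishes at 11 + 1 = hour 12.
AV cabling cannot start until the lighting rig (finishes hour 12); stage build (finishes hour 6); venue access (finishes hour 11). The controlling bound is hour 12, so AV cabling finishes at 12 + 3 = hour 15.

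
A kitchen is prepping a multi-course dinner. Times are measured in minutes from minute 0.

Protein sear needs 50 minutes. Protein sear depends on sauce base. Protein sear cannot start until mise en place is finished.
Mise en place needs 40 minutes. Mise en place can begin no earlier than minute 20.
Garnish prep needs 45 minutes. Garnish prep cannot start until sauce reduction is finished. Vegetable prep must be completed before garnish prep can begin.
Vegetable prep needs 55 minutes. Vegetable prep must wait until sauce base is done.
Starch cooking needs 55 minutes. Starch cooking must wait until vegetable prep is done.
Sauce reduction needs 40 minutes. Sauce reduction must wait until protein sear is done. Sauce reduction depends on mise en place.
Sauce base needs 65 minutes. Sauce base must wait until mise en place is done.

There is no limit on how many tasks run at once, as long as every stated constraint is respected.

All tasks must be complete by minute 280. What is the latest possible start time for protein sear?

Nothing follows garnish prep; the deadline of minute 280 is its only limit. It must start by 280 − 45 = minute 235.
Sauce reduction feeds into garnish prep (must start by minute 235); so sauce reduction must finish by minute 235 and therefore start by minute 195.
Since sauce reduction (must start by minute 195) depends on it, protein sear must finish by minute 195. Backing off its 50-minute duration gives a latest start of minute 145.

145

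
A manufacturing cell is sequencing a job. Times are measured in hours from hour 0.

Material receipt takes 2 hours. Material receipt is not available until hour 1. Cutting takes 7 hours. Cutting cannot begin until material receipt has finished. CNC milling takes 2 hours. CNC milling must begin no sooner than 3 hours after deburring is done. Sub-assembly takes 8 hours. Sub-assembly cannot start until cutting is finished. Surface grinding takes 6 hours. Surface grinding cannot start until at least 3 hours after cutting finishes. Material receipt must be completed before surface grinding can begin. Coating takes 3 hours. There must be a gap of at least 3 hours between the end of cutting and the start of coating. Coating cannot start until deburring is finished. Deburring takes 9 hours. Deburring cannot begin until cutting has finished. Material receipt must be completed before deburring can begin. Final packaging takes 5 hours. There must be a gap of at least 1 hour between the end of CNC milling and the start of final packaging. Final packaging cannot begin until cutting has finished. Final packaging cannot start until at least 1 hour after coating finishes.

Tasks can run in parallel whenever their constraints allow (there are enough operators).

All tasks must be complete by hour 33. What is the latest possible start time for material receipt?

Final packaging has no dependents, so it just needs to finish by hour 33. Starting by 33 − 5 = hour 28 achieves that.
CNC milling has to be done before final packaging (must start by hour 28, minus 1-hour gap → hour 27). That means finishing by hour 27, i.e. starting by 27 − 2 = hour 25.
Coating has to be done before final packaging (must start by hour 28, minus 1-hour gap → hour 27). That means finishing by hour 27, i.e. starting by 27 − 3 = hour 24.
Deburring has several dependents: CNC milling (must start by hour 25, minus 3-hour gap → hour 22); coating (must start by hour 24). The earliest of those limits is hour 22, so deburring must start by 22 − 9 = hour 13.
Surface grinding must finish by hour 33; it takes 6 hours, so it must start by 33 − 6 = hour 27.
Nothing follows sub-assembly; the deadline of hour 33 is its only limit. It must start by 33 − 8 = hour 25.
Cutting feeds deburring (must start by hour 13); surface grinding (must start by hour 27, minus 3-hour gap → hour 24); coating (must start by hour 24, minus 3-hour gap → hour 21); sub-assembly (must start by hour 25); final packaging (must start by hour 28). Taking the minimum, cutting must finish by hour 13 and start by 13 − 7 = hour 6.
Material receipt feeds cutting (must start by hour 6); deburring (must start by hour 13); surface grinding (must start by hour 27). Taking the minimum, material receipt must finish by hour 6 and start by 6 − 2 = hour 4.

4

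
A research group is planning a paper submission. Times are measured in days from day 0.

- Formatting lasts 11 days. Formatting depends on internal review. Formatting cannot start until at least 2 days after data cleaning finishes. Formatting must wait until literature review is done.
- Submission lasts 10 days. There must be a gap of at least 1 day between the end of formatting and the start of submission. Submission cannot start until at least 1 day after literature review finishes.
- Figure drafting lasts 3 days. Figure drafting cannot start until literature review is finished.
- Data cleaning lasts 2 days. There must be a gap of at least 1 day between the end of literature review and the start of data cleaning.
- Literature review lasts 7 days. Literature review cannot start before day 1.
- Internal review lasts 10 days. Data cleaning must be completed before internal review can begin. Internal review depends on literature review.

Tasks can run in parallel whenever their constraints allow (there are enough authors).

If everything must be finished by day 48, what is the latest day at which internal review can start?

16

To finish by day 48, submission (duration 10) must start no later than day 38.
Formatting has to be done before submission (must start by day 38, minus 1-day gap → day 37). That means finishing by day 37, i.e. starting by 37 − 11 = day 26.
Since formatting (must start by day 26) depends on it, internal review must finish by day 26. Backing off its 10-day duration gives a latest start of day 16.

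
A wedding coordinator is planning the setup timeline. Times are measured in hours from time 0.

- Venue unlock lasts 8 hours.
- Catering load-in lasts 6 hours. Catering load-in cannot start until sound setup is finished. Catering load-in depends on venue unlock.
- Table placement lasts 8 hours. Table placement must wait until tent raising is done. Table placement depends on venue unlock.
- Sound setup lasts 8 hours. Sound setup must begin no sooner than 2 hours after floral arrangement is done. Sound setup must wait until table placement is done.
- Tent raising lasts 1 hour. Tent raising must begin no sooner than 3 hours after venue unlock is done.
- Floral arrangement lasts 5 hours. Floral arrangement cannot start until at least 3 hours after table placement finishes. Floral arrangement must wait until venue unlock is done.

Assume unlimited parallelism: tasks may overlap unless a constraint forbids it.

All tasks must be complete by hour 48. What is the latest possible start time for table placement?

Catering load-in must finish by hour 48; it takes 6 hours, so it must start by 48 − 6 = hour 42.
Sound setup feeds into catering load-in (must start by hour 42); so sound setup must finish by hour 42 and therefore start by hour 34.
Floral arrangement must finish before sound setup (must start by hour 34, minus 2-hour gap → hour 32). With a 5-hour duration, floral arrangement must start by 32 − 5 = hour 27.
Table placement feeds floral arrangement (must start by hour 27, minus 3-hour gap → hour 24); sound setup (must start by hour 34). Taking the minimum, table placement must finish by hour 24 and start by 24 − 8 = hour 16.

16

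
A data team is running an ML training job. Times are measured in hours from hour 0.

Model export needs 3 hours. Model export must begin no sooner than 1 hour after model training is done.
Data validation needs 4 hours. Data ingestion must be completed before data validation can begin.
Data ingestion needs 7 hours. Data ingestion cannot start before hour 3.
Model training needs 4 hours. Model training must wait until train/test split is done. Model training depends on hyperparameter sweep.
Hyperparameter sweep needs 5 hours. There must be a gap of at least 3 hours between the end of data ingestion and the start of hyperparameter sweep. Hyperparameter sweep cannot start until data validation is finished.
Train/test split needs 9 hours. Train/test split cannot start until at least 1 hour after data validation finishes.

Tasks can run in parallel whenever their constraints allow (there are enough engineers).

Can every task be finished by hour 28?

No

Data ingestion waits on its own release at hour 3, so it starts at hour 3 and finishes at 3 + 7 = hour 10.
After data ingestion (finishes hour 10), data validation can start at hour 10 and finishes at hour 14.
Hyperparameter sweep has to wait for data ingestion (finishes hour 10, plus 3-hour gap → hour 13); data validation (finishes hour 14). The latest of these is hour 14, so hyperparameter sweep runs hour 14 to 14 + 5 = hour 19.
Train/test split cannot begin until data validation (finishes hour 14, plus 1-hour gap → hour 15). It runs from hour 15 to 15 + 9 = hour 24.
Model training has to wait for train/test split (finishes hour 24); hyperparameter sweep (finishes hour 19). The latest of these is hour 24, so model training runs hour 24 to 24 + 4 = hour 28.
Model export waits on model training (finishes hour 28, plus 1-hour gap → hour 29), so it starts at hour 29 and finishes at 29 + 3 = hour 32.
The earliest everything can be done is hour 32, which is after the deadline of 28, so it is not possible.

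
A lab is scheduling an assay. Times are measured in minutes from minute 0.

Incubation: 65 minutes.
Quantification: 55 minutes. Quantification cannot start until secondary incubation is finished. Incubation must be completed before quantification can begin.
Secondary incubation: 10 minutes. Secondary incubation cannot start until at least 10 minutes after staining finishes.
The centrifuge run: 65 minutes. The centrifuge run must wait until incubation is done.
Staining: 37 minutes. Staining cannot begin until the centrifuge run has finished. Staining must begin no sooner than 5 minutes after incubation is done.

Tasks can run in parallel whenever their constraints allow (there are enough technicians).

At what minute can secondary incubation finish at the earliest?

Incubation has no prerequisites, so it starts at minute 0 and finishes at minute 65.
The centrifuge run waits on incubation (finishes minute 65), so it starts at minute 65 and finishes at 65 + 65 = minute 130.
For staining: the centrifuge run (finishes minute 130); incubation (finishes minute 65, plus 5-minute gap → minute 70). Taking the maximum gives a start of minute 130, and it finishes at 130 + 37 = minute 167.
After staining (finishes minute 167, plus 10-minute gap → minute 177), secondary incubation can start at minute 177 and finishes at minute 187.

187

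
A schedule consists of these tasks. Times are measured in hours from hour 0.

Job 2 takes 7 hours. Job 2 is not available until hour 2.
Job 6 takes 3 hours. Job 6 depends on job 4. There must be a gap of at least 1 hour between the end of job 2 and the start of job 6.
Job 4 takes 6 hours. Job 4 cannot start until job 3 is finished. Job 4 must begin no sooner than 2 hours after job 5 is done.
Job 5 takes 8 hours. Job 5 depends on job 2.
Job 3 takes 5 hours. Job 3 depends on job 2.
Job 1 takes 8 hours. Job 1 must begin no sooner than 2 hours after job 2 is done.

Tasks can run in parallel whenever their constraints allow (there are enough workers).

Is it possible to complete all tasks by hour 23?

No

After its own release at hour 2, job 2 can start at hour 2 and finishes at hour 9.
After job 2 (finishes hour 9), job 5 can start at hour 9 and finishes at hour 17.
Job 3 waits on job 2 (finishes hour 9), so it starts at hour 9 and finishes at 9 + 5 = hour 14.
Job 4 cannot start until job 3 (finishes hour 14); job 5 (finishes hour 17, plus 2-hour gap → hour 19). The controlling bound is hour 19, so job 4 finishes at 19 + 6 = hour 25.
Job 6 has to wait for job 4 (finishes hour 25); job 2 (finishes hour 9, plus 1-hour gap → hour 10). The latest of these is hour 25, so job 6 runs hour 25 to 25 + 3 = hour 28.
Job 1 waits on job 2 (finishes hour 9, plus 2-hour gap → hour 11), so it starts at hour 11 and finishes at 11 + 8 = hour 19.
The earliest everything can be done is hour 28, which is after the deadline of 23, so it is not possible.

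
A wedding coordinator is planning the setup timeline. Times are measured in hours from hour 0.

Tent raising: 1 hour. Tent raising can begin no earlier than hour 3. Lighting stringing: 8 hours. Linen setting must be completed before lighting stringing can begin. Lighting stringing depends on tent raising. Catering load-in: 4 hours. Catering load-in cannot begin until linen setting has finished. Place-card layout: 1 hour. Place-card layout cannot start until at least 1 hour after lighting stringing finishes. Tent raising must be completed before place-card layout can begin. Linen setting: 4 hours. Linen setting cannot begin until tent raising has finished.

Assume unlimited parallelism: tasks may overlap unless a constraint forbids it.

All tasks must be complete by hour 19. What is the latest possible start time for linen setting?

5

Nothing follows place-card layout; the deadline of hour 19 is its only limit. It must start by 19 − 1 = hour 18.
Lighting stringing feeds into place-card layout (must start by hour 18, minus 1-hour gap → hour 17); so lighting stringing must finish by hour 17 and therefore start by hour 9.
Catering load-in must finish by hour 19; it takes 4 hours, so it must start by 19 − 4 = hour 15.
For linen setting: lighting stringing (must start by hour 9); catering load-in (must start by hour 15). The most restrictive is hour 9; with a 4-hour duration, linen setting must start by hour 5.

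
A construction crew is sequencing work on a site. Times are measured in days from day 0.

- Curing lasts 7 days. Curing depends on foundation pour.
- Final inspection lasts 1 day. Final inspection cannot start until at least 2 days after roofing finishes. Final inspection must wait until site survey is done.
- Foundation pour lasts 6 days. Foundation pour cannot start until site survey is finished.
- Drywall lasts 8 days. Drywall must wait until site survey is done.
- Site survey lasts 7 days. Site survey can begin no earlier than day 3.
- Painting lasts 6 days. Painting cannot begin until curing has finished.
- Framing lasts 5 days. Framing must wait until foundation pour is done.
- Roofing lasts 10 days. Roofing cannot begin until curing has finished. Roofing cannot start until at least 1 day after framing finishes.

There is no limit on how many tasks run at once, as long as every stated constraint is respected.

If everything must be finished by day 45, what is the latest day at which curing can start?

25

Nothing follows final inspection; the deadline of day 45 is its only limit. It must start by 45 − 1 = day 44.
Roofing has to be done before final inspection (must start by day 44, minus 2-day gap → day 42). That means finishing by day 42, i.e. starting by 42 − 10 = day 32.
Painting has no dependents, so it just needs to finish by day 45. Starting by 45 − 6 = day 39 achieves that.
For curing: roofing (must start by day 32); painting (must start by day 39). The most restrictive is day 32; with a 7-day duration, curing must start by day 25.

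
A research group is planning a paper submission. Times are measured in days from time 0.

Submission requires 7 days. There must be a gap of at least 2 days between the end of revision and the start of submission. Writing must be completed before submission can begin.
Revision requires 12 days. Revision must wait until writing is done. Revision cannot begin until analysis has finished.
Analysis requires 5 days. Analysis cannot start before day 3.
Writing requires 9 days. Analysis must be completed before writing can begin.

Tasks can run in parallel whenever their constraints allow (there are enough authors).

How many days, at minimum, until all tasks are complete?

Analysis waits on its own release at day 3, so it starts at day 3 and finishes at 3 + 5 = day 8.
Writing cannot begin until analysis (finishes day 8). It runs from day 8 to 8 + 9 = day 17.
Revision has to wait for writing (finishes day 17); analysis (finishes day 8). The latest of these is day 17, so revision runs day 17 to 17 + 12 = day 29.
Submission cannot start until revision (finishes day 29, plus 2-day gap → day 31); writing (finishes day 17). The controlling bound is day 31, so submission finishes at 31 + 7 = day 38.
All tasks are finished once the last one completes. Finish times: Analysis at 8, Writing at 17, Revision at 29, Submission at 38. The latest is day 38.

38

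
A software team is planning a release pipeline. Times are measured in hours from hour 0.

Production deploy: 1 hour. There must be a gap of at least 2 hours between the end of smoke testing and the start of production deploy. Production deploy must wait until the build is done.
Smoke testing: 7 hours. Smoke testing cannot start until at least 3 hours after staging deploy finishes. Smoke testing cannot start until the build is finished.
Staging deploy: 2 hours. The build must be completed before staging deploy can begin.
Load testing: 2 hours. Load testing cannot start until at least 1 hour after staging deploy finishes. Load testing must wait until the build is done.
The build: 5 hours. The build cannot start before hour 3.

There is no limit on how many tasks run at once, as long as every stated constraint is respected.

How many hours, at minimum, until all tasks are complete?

23

The build cannot begin until its own release at hour 3. It runs from hour 3 to 3 + 5 = hour 8.
Staging deploy waits on the build (finishes hour 8), so it starts at hour 8 and finishes at 8 + 2 = hour 10.
For load testing: staging deploy (finishes hour 10, plus 1-hour gap → hour 11); the build (finishes hour 8). Taking the maximum gives a start of hour 11, and it finishes at 11 + 2 = hour 13.
Smoke testing needs all of staging deploy (finishes hour 10, plus 3-hour gap → hour 13); the build (finishes hour 8). That puts its earliest start at hour 13; it finishes at 13 + 7 = hour 20.
Production deploy cannot start until smoke testing (finishes hour 20, plus 2-hour gap → hour 22); the build (finishes hour 8). The controlling bound is hour 22, so production deploy finishes at 22 + 1 = hour 23.
All tasks are finished once the last one completes. Finish times: The build at 8, Staging deploy at 10, Smoke testing at 20, Load testing at 13, Production deploy at 23. The latest is hour 23.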